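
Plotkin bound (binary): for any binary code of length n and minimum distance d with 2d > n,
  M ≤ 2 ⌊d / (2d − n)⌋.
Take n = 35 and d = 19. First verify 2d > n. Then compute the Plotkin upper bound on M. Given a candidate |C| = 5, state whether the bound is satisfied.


Plotkin bound M ≤ 12; given |C| = 5 ≤ bound (satisfied).

Check applicability: 2d = 38, n = 35.
2d − n = 3 > 0, so Plotkin applies.
Compute d/(2d−n) = 19/3 ≈ 6.3333.
⌊d/(2d−n)⌋ = 6.
Plotkin bound: M ≤ 2·6 = 12.
Given |C| = 5, check: satisfied.
This |C| is below the Plotkin bound.


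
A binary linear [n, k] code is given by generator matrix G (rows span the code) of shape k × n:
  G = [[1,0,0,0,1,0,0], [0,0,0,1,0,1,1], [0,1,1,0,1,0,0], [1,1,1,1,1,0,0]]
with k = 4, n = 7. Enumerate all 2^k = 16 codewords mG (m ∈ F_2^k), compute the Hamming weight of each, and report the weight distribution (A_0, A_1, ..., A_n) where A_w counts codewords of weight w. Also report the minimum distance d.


Weight distribution: A_0 = 1, A_2 = 3, A_3 = 6, A_4 = 1, A_5 = 2, A_6 = 3. Minimum distance d = 2.

Enumerate all 2^4 = 16 messages m ∈ F_2^4.
For each, compute codeword c = mG in F_2^7, then tally its weight.
  m = 0000 → c = 0000000, weight = 0.
  m = 1000 → c = 1000100, weight = 2.
  m = 0100 → c = 0001011, weight = 3.
  m = 1100 → c = 1001111, weight = 5.
  m = 0010 → c = 0110100, weight = 3.
  m = 1010 → c = 1110000, weight = 3.
  m = 0110 → c = 0111111, weight = 6.
  m = 1110 → c = 1111011, weight = 6.
  m = 0001 → c = 1111100, weight = 5.
  m = 1001 → c = 0111000, weight = 3.
  m = 0101 → c = 1110111, weight = 6.
  m = 1101 → c = 0110011, weight = 4.
  m = 0011 → c = 1001000, weight = 2.
  m = 1011 → c = 0001100, weight = 2.
  m = 0111 → c = 1000011, weight = 3.
  m = 1111 → c = 0000111, weight = 3.
Tally weights:
  weight 0: 1 codewords.
  weight 2: 3 codewords.
  weight 3: 6 codewords.
  weight 4: 1 codewords.
  weight 5: 2 codewords.
  weight 6: 3 codewords.
Minimum distance d = smallest w > 0 with A_w > 0 = 2.
Sanity: Σ A_w = 16 = 2^4 = 16 ✓.


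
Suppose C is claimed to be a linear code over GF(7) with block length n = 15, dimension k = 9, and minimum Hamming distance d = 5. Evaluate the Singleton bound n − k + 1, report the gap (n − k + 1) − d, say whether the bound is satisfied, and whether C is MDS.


Singleton RHS = n − k + 1 = 7, slack = 2, bound satisfied, not MDS.

Singleton bound: d ≤ n − k + 1.
Here n = 15, k = 9, so n − k + 1 = 7.
Given d = 5, check d ≤ 7: YES.
Slack = (n − k + 1) − d = 2.
The code is NOT MDS (slack = 2 > 0).
Description: the claimed parameters are [15, 9, 5]_7; such a code would be non-MDS.


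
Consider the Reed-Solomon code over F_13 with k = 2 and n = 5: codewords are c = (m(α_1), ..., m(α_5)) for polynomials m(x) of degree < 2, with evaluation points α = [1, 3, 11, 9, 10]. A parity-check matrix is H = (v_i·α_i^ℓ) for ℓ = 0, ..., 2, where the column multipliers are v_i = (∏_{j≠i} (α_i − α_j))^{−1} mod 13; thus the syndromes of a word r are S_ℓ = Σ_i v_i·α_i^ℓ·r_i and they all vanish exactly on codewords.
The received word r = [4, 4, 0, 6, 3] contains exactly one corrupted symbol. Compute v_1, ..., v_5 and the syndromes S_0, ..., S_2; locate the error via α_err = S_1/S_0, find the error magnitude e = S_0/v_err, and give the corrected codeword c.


S = (8, 11, 7), error at position 2, error magnitude e = 6, c = [4, 11, 0, 6, 3].

Step 1: column multipliers v_i = (∏_{j≠i}(α_i − α_j))^{−1} mod 13.
  i = 1 (α = 1): (1−3)(1−11)(1−9)(1−10) = (−2)·(−10)·(−8)·(−9) = 1440 ≡ 10, so v_1 = 10^{−1} = 4 (mod 13).
  i = 2 (α = 3): (3−1)(3−11)(3−9)(3−10) = 2·(−8)·(−6)·(−7) = −672 ≡ 4, so v_2 = 4^{−1} = 10 (mod 13).
  i = 3 (α = 11): (11−1)(11−3)(11−9)(11−10) = 10·8·2·1 = 160 ≡ 4, so v_3 = 4^{−1} = 10 (mod 13).
  i = 4 (α = 9): (9−1)(9−3)(9−11)(9−10) = 8·6·(−2)·(−1) = 96 ≡ 5, so v_4 = 5^{−1} = 8 (mod 13).
  i = 5 (α = 10): (10−1)(10−3)(10−11)(10−9) = 9·7·(−1)·1 = −63 ≡ 2, so v_5 = 2^{−1} = 7 (mod 13).
  v = [4, 10, 10, 8, 7].
Step 2: syndromes of r = [4, 4, 0, 6, 3] (all sums mod 13).
  S_0 = Σ v_i r_i = 4·4 + 10·4 + 10·0 + 8·6 + 7·3 = 125 ≡ 8.
  S_1 = Σ v_i α_i r_i = 4·1·4 + 10·3·4 + 10·11·0 + 8·9·6 + 7·10·3 = 778 ≡ 11.
  α_i^2 mod 13 = [1, 9, 4, 3, 9].
  S_2 = Σ v_i α_i^2 r_i = 4·1·4 + 10·9·4 + 10·4·0 + 8·3·6 + 7·9·3 = 709 ≡ 7.
  S = (8, 11, 7) ≠ 0, so r is not a codeword (an error is present).
Step 3: locate the error. For a single error e at position i, S_ℓ = v_i·e·α_i^ℓ, so α_err = S_1/S_0.
  S_0^{−1} = 8^{−1} = 5 (mod 13), so α_err = 11·5 = 55 ≡ 3 = α_2. Error position i = 2.
  Consistency check: S_2/S_1 = 7·6 = 42 ≡ 3 = α_err ✓ (single-error assumption holds).
Step 4: error magnitude e = S_0/v_2 = S_0·∏_{j≠2}(α_2 − α_j) = 8·4 = 32 ≡ 6 (mod 13).
Step 5: correct position 2: c_2 = r_2 − e = 4 − 6 ≡ 11 (mod 13). Hence c = [4, 11, 0, 6, 3].
  Check: interpolating c through the α_i gives m(x) = 7 + 10·x (degree < 2) with m(α_i) = c_i for every i, so c is indeed a codeword.


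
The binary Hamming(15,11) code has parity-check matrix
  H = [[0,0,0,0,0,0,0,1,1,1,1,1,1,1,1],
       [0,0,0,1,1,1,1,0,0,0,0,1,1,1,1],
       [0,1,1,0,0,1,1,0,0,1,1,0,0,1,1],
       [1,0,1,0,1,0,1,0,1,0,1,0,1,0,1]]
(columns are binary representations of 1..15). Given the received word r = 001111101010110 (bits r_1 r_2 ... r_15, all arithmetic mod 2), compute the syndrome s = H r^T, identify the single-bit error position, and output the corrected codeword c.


s = (0, 0, 1, 0)^T, error position = 2, corrected codeword c = 011111101010110

Compute s = H r^T mod 2 one row at a time:
  s_1 = 0 + 1 + 0 + 1 + 0 + 1 + 1 + 0 = 4 ≡ 0 (mod 2).
  s_2 = 1 + 1 + 1 + 1 + 0 + 1 + 1 + 0 = 6 ≡ 0 (mod 2).
  s_3 = 0 + 1 + 1 + 1 + 0 + 1 + 1 + 0 = 5 ≡ 1 (mod 2).
  s_4 = 0 + 1 + 1 + 1 + 1 + 1 + 1 + 0 = 6 ≡ 0 (mod 2).
s = (0, 0, 1, 0)^T — this equals column 2 of H (binary 0010), so error is at position 2.
Correct: flip bit 2 of r = 001111101010110 to get c = 011111101010110.


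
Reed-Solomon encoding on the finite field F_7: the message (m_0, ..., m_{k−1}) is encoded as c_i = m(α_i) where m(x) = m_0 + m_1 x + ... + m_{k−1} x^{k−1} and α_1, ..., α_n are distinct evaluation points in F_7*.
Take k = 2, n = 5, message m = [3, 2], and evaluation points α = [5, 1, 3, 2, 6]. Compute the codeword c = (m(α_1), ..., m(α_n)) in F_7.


c = [6, 5, 2, 0, 1]

Message polynomial: m(x) = 3 + 2·x (mod 7).
For each evaluation point α_i, compute m(α_i) mod 7:
  α_1 = 5: Horner steps 2 → 6, so m(5) = 6.
  α_2 = 1: Horner steps 2 → 5, so m(1) = 5.
  α_3 = 3: Horner steps 2 → 2, so m(3) = 2.
  α_4 = 2: Horner steps 2 → 0, so m(2) = 0.
  α_5 = 6: Horner steps 2 → 1, so m(6) = 1.
Codeword c = [6, 5, 2, 0, 1] ∈ F_7^5.


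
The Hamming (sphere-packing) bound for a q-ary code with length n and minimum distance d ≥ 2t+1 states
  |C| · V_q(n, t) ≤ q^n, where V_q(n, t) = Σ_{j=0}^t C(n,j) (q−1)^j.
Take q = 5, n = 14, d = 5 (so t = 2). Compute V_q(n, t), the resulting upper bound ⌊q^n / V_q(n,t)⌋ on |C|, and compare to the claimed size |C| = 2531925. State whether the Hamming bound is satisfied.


V_q(n, t) = 1513, q^n = 6103515625, Hamming bound = 4034048, |C| = 2531925 ≤ bound (satisfied).

Step 1: Compute V_q(n, t) = Σ_{j=0}^2 C(n, j) (q−1)^j.
  j = 0: C(14,0)·(4)^0 = 1·1 = 1.
  j = 1: C(14,1)·(4)^1 = 14·4 = 56.
  j = 2: C(14,2)·(4)^2 = 91·16 = 1456.
  V_q(n, t) = 1 + 56 + 1456 = 1513.
Step 2: q^n = 5^14 = 6103515625.
Step 3: Hamming bound ⌊q^n / V_q(n,t)⌋ = ⌊6103515625/1513⌋ = 4034048.
Step 4: Compare |C| = 2531925 to 4034048: satisfied.
The claimed |C| lies below the Hamming bound.


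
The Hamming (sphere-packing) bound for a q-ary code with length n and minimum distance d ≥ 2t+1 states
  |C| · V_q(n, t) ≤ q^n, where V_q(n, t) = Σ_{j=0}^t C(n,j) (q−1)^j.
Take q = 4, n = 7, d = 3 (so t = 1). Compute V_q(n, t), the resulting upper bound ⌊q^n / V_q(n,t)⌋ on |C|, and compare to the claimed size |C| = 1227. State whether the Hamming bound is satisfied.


V_q(n, t) = 22, q^n = 16384, Hamming bound = 744, |C| = 1227 > bound (violated).

Step 1: Compute V_q(n, t) = Σ_{j=0}^1 C(n, j) (q−1)^j.
  j = 0: C(7,0)·(3)^0 = 1·1 = 1.
  j = 1: C(7,1)·(3)^1 = 7·3 = 21.
  V_q(n, t) = 1 + 21 = 22.
Step 2: q^n = 4^7 = 16384.
Step 3: Hamming bound ⌊q^n / V_q(n,t)⌋ = ⌊16384/22⌋ = 744.
Step 4: Compare |C| = 1227 to 744: violated.
The claimed |C| lies above the Hamming bound, so no 4-ary code of length 7 with d ≥ 3 can have 1227 codewords.


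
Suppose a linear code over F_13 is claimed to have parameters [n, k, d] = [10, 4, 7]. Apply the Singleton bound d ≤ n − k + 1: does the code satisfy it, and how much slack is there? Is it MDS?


Singleton RHS = n − k + 1 = 7, slack = 0, bound satisfied, MDS.

Singleton bound: d ≤ n − k + 1.
Here n = 10, k = 4, so n − k + 1 = 7.
Given d = 7, check d ≤ 7: YES.
Slack = (n − k + 1) − d = 0.
The code is MDS (slack = 0).
Description: the claimed parameters are [10, 4, 7]_13; such a code would be MDS (meets Singleton bound).


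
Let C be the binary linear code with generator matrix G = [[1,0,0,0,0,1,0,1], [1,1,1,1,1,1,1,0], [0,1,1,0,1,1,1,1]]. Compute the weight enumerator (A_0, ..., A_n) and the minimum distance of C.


Weight distribution: A_0 = 1, A_2 = 1, A_3 = 2, A_5 = 1, A_6 = 2, A_7 = 1. Minimum distance d = 2.

Enumerate all 2^3 = 8 messages m ∈ F_2^3.
For each, compute codeword c = mG in F_2^8, then tally its weight.
  m = 000 → c = 00000000, weight = 0.
  m = 100 → c = 10000101, weight = 3.
  m = 010 → c = 11111110, weight = 7.
  m = 110 → c = 01111011, weight = 6.
  m = 001 → c = 01101111, weight = 6.
  m = 101 → c = 11101010, weight = 5.
  m = 011 → c = 10010001, weight = 3.
  m = 111 → c = 00010100, weight = 2.
Tally weights:
  weight 0: 1 codewords.
  weight 2: 1 codewords.
  weight 3: 2 codewords.
  weight 5: 1 codewords.
  weight 6: 2 codewords.
  weight 7: 1 codewords.
Minimum distance d = smallest w > 0 with A_w > 0 = 2.
Sanity: Σ A_w = 8 = 2^3 = 8 ✓.


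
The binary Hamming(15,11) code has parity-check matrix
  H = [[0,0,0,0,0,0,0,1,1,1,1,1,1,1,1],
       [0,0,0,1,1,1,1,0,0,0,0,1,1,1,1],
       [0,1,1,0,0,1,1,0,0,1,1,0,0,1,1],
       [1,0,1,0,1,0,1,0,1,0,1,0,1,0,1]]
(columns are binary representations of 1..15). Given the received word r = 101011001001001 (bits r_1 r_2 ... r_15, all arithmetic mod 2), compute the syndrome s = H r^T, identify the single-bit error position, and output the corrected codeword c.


s = (1, 0, 1, 1)^T, error position = 11, corrected codeword c = 101011001011001

Compute s = H r^T mod 2 one row at a time:
  s_1 = 0 + 1 + 0 + 0 + 1 + 0 + 0 + 1 = 3 ≡ 1 (mod 2).
  s_2 = 0 + 1 + 1 + 0 + 1 + 0 + 0 + 1 = 4 ≡ 0 (mod 2).
  s_3 = 0 + 1 + 1 + 0 + 0 + 0 + 0 + 1 = 3 ≡ 1 (mod 2).
  s_4 = 1 + 1 + 1 + 0 + 1 + 0 + 0 + 1 = 5 ≡ 1 (mod 2).
s = (1, 0, 1, 1)^T — this equals column 11 of H (binary 1011), so error is at position 11.
Correct: flip bit 11 of r = 101011001001001 to get c = 101011001011001.


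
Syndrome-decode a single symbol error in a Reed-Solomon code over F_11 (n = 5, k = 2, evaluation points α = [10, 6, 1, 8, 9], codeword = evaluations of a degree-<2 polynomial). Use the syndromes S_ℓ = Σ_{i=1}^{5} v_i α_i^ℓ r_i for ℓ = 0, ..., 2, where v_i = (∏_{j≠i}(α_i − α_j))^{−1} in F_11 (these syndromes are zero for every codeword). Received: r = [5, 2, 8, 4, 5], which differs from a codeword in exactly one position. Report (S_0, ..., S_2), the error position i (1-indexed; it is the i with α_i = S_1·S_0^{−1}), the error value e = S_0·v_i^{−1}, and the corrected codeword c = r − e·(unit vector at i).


S = (9, 2, 9), error at position 1, error magnitude e = 10, c = [6, 2, 8, 4, 5].

Step 1: column multipliers v_i = (∏_{j≠i}(α_i − α_j))^{−1} mod 11.
  i = 1 (α = 10): (10−6)(10−1)(10−8)(10−9) = 4·9·2·1 = 72 ≡ 6, so v_1 = 6^{−1} = 2 (mod 11).
  i = 2 (α = 6): (6−10)(6−1)(6−8)(6−9) = (−4)·5·(−2)·(−3) = −120 ≡ 1, so v_2 = 1^{−1} = 1 (mod 11).
  i = 3 (α = 1): (1−10)(1−6)(1−8)(1−9) = (−9)·(−5)·(−7)·(−8) = 2520 ≡ 1, so v_3 = 1^{−1} = 1 (mod 11).
  i = 4 (α = 8): (8−10)(8−6)(8−1)(8−9) = (−2)·2·7·(−1) = 28 ≡ 6, so v_4 = 6^{−1} = 2 (mod 11).
  i = 5 (α = 9): (9−10)(9−6)(9−1)(9−8) = (−1)·3·8·1 = −24 ≡ 9, so v_5 = 9^{−1} = 5 (mod 11).
  v = [2, 1, 1, 2, 5].
Step 2: syndromes of r = [5, 2, 8, 4, 5] (all sums mod 11).
  S_0 = Σ v_i r_i = 2·5 + 1·2 + 1·8 + 2·4 + 5·5 = 53 ≡ 9.
  S_1 = Σ v_i α_i r_i = 2·10·5 + 1·6·2 + 1·1·8 + 2·8·4 + 5·9·5 = 409 ≡ 2.
  α_i^2 mod 11 = [1, 3, 1, 9, 4].
  S_2 = Σ v_i α_i^2 r_i = 2·1·5 + 1·3·2 + 1·1·8 + 2·9·4 + 5·4·5 = 196 ≡ 9.
  S = (9, 2, 9) ≠ 0, so r is not a codeword (an error is present).
Step 3: locate the error. For a single error e at position i, S_ℓ = v_i·e·α_i^ℓ, so α_err = S_1/S_0.
  S_0^{−1} = 9^{−1} = 5 (mod 11), so α_err = 2·5 = 10 ≡ 10 = α_1. Error position i = 1.
  Consistency check: S_2/S_1 = 9·6 = 54 ≡ 10 = α_err ✓ (single-error assumption holds).
Step 4: error magnitude e = S_0/v_1 = S_0·∏_{j≠1}(α_1 − α_j) = 9·6 = 54 ≡ 10 (mod 11).
Step 5: correct position 1: c_1 = r_1 − e = 5 − 10 ≡ 6 (mod 11). Hence c = [6, 2, 8, 4, 5].
  Check: interpolating c through the α_i gives m(x) = 7 + 1·x (degree < 2) with m(α_i) = c_i for every i, so c is indeed a codeword.


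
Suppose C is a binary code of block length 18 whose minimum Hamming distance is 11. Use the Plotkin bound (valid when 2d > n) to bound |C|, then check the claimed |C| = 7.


Plotkin bound M ≤ 4; given |C| = 7 > bound (violated).

Check applicability: 2d = 22, n = 18.
2d − n = 4 > 0, so Plotkin applies.
Compute d/(2d−n) = 11/4 ≈ 2.7500.
⌊d/(2d−n)⌋ = 2.
Plotkin bound: M ≤ 2·2 = 4.
Given |C| = 7, check: VIOLATED.
This |C| is above the Plotkin bound, so no binary code with n = 18, d = 11 and 7 codewords exists.


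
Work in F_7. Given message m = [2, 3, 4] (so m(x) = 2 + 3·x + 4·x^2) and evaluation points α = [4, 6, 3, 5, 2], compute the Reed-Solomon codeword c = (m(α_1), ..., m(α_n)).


c = [1, 3, 5, 5, 3]

Message polynomial: m(x) = 2 + 3·x + 4·x^2 (mod 7).
For each evaluation point α_i, compute m(α_i) mod 7:
  α_1 = 4: Horner steps 4 → 5 → 1, so m(4) = 1.
  α_2 = 6: Horner steps 4 → 6 → 3, so m(6) = 3.
  α_3 = 3: Horner steps 4 → 1 → 5, so m(3) = 5.
  α_4 = 5: Horner steps 4 → 2 → 5, so m(5) = 5.
  α_5 = 2: Horner steps 4 → 4 → 3, so m(2) = 3.
Codeword c = [1, 3, 5, 5, 3] ∈ F_7^5.


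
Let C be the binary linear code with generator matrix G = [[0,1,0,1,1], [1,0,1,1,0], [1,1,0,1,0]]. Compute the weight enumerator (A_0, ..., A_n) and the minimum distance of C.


Weight distribution: A_0 = 1, A_2 = 2, A_3 = 4, A_4 = 1. Minimum distance d = 2.

Enumerate all 2^3 = 8 messages m ∈ F_2^3.
For each, compute codeword c = mG in F_2^5, then tally its weight.
  m = 000 → c = 00000, weight = 0.
  m = 100 → c = 01011, weight = 3.
  m = 010 → c = 10110, weight = 3.
  m = 110 → c = 11101, weight = 4.
  m = 001 → c = 11010, weight = 3.
  m = 101 → c = 10001, weight = 2.
  m = 011 → c = 01100, weight = 2.
  m = 111 → c = 00111, weight = 3.
Tally weights:
  weight 0: 1 codewords.
  weight 2: 2 codewords.
  weight 3: 4 codewords.
  weight 4: 1 codewords.
Minimum distance d = smallest w > 0 with A_w > 0 = 2.
Sanity: Σ A_w = 8 = 2^3 = 8 ✓.


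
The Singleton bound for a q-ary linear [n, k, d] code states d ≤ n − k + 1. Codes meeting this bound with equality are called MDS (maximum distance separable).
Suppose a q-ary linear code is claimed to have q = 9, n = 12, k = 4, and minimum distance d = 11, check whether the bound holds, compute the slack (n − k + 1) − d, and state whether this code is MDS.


Singleton RHS = n − k + 1 = 9, slack = -2, bound violated (no such code; not MDS).

Singleton bound: d ≤ n − k + 1.
Here n = 12, k = 4, so n − k + 1 = 9.
Given d = 11, check d ≤ 9: NO.
Slack = (n − k + 1) − d = -2.
The slack is negative: d = 11 exceeds n − k + 1 = 9 by 2, so the Singleton bound is violated and no linear [12, 4, 11]_9 code can exist. In particular it is not MDS (MDS requires d = n − k + 1 exactly).
Description: the claimed parameters are [12, 4, 11]_9; such a code would be impossible (violates the Singleton bound).


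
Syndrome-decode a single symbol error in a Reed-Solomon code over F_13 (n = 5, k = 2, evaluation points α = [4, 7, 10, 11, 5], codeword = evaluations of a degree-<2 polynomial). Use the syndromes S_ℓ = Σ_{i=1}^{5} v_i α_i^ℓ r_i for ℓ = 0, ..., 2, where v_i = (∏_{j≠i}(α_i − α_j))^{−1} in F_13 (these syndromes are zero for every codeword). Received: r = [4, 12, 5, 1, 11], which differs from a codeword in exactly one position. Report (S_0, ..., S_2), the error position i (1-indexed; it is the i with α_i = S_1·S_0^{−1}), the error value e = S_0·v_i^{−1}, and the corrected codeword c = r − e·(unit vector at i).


S = (11, 6, 8), error at position 3, error magnitude e = 11, c = [4, 12, 7, 1, 11].

Step 1: column multipliers v_i = (∏_{j≠i}(α_i − α_j))^{−1} mod 13.
  i = 1 (α = 4): (4−7)(4−10)(4−11)(4−5) = (−3)·(−6)·(−7)·(−1) = 126 ≡ 9, so v_1 = 9^{−1} = 3 (mod 13).
  i = 2 (α = 7): (7−4)(7−10)(7−11)(7−5) = 3·(−3)·(−4)·2 = 72 ≡ 7, so v_2 = 7^{−1} = 2 (mod 13).
  i = 3 (α = 10): (10−4)(10−7)(10−11)(10−5) = 6·3·(−1)·5 = −90 ≡ 1, so v_3 = 1^{−1} = 1 (mod 13).
  i = 4 (α = 11): (11−4)(11−7)(11−10)(11−5) = 7·4·1·6 = 168 ≡ 12, so v_4 = 12^{−1} = 12 (mod 13).
  i = 5 (α = 5): (5−4)(5−7)(5−10)(5−11) = 1·(−2)·(−5)·(−6) = −60 ≡ 5, so v_5 = 5^{−1} = 8 (mod 13).
  v = [3, 2, 1, 12, 8].
Step 2: syndromes of r = [4, 12, 5, 1, 11] (all sums mod 13).
  S_0 = Σ v_i r_i = 3·4 + 2·12 + 1·5 + 12·1 + 8·11 = 141 ≡ 11.
  S_1 = Σ v_i α_i r_i = 3·4·4 + 2·7·12 + 1·10·5 + 12·11·1 + 8·5·11 = 838 ≡ 6.
  α_i^2 mod 13 = [3, 10, 9, 4, 12].
  S_2 = Σ v_i α_i^2 r_i = 3·3·4 + 2·10·12 + 1·9·5 + 12·4·1 + 8·12·11 = 1425 ≡ 8.
  S = (11, 6, 8) ≠ 0, so r is not a codeword (an error is present).
Step 3: locate the error. For a single error e at position i, S_ℓ = v_i·e·α_i^ℓ, so α_err = S_1/S_0.
  S_0^{−1} = 11^{−1} = 6 (mod 13), so α_err = 6·6 = 36 ≡ 10 = α_3. Error position i = 3.
  Consistency check: S_2/S_1 = 8·11 = 88 ≡ 10 = α_err ✓ (single-error assumption holds).
Step 4: error magnitude e = S_0/v_3 = S_0·∏_{j≠3}(α_3 − α_j) = 11·1 = 11 ≡ 11 (mod 13).
Step 5: correct position 3: c_3 = r_3 − e = 5 − 11 ≡ 7 (mod 13). Hence c = [4, 12, 7, 1, 11].
  Check: interpolating c through the α_i gives m(x) = 2 + 7·x (degree < 2) with m(α_i) = c_i for every i, so c is indeed a codeword.


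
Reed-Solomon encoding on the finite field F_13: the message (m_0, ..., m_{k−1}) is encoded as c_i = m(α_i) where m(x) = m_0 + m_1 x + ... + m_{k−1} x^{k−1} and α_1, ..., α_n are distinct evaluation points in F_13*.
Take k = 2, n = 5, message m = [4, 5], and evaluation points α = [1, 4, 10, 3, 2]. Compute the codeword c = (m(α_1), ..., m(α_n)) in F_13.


c = [9, 11, 2, 6, 1]

Message polynomial: m(x) = 4 + 5·x (mod 13).
For each evaluation point α_i, compute m(α_i) mod 13:
  α_1 = 1: Horner steps 5 → 9, so m(1) = 9.
  α_2 = 4: Horner steps 5 → 11, so m(4) = 11.
  α_3 = 10: Horner steps 5 → 2, so m(10) = 2.
  α_4 = 3: Horner steps 5 → 6, so m(3) = 6.
  α_5 = 2: Horner steps 5 → 1, so m(2) = 1.
Codeword c = [9, 11, 2, 6, 1] ∈ F_13^5.


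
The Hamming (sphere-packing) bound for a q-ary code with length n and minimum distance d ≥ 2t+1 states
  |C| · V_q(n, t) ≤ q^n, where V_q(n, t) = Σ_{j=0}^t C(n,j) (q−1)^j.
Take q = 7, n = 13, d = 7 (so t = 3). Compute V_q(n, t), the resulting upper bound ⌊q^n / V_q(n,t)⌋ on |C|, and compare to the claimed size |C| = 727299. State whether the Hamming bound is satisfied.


V_q(n, t) = 64663, q^n = 96889010407, Hamming bound = 1498368, |C| = 727299 ≤ bound (satisfied).

Step 1: Compute V_q(n, t) = Σ_{j=0}^3 C(n, j) (q−1)^j.
  j = 0: C(13,0)·(6)^0 = 1·1 = 1.
  j = 1: C(13,1)·(6)^1 = 13·6 = 78.
  j = 2: C(13,2)·(6)^2 = 78·36 = 2808.
  j = 3: C(13,3)·(6)^3 = 286·216 = 61776.
  V_q(n, t) = 1 + 78 + 2808 + 61776 = 64663.
Step 2: q^n = 7^13 = 96889010407.
Step 3: Hamming bound ⌊q^n / V_q(n,t)⌋ = ⌊96889010407/64663⌋ = 1498368.
Step 4: Compare |C| = 727299 to 1498368: satisfied.
The claimed |C| lies below the Hamming bound.


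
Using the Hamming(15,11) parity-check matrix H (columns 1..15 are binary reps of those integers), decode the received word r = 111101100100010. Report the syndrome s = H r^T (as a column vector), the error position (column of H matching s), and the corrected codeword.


s = (0, 0, 0, 1)^T, error position = 1, corrected codeword c = 011101100100010

Compute s = H r^T mod 2 one row at a time:
  s_1 = 0 + 0 + 1 + 0 + 0 + 0 + 1 + 0 = 2 ≡ 0 (mod 2).
  s_2 = 1 + 0 + 1 + 1 + 0 + 0 + 1 + 0 = 4 ≡ 0 (mod 2).
  s_3 = 1 + 1 + 1 + 1 + 1 + 0 + 1 + 0 = 6 ≡ 0 (mod 2).
  s_4 = 1 + 1 + 0 + 1 + 0 + 0 + 0 + 0 = 3 ≡ 1 (mod 2).
s = (0, 0, 0, 1)^T — this equals column 1 of H (binary 0001), so error is at position 1.
Correct: flip bit 1 of r = 111101100100010 to get c = 011101100100010.


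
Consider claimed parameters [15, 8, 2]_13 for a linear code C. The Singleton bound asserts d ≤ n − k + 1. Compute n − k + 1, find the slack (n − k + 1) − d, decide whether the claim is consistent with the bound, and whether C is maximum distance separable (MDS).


Singleton RHS = n − k + 1 = 8, slack = 6, bound satisfied, not MDS.

Singleton bound: d ≤ n − k + 1.
Here n = 15, k = 8, so n − k + 1 = 8.
Given d = 2, check d ≤ 8: YES.
Slack = (n − k + 1) − d = 6.
The code is NOT MDS (slack = 6 > 0).
Description: the claimed parameters are [15, 8, 2]_13; such a code would be non-MDS.


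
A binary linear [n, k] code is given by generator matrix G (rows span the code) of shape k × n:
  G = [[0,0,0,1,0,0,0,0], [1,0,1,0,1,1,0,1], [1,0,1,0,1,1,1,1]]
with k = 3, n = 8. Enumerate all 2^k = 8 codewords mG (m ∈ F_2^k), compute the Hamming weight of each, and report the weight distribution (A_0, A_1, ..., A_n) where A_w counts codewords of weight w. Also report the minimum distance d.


Weight distribution: A_0 = 1, A_1 = 2, A_2 = 1, A_5 = 1, A_6 = 2, A_7 = 1. Minimum distance d = 1.

Enumerate all 2^3 = 8 messages m ∈ F_2^3.
For each, compute codeword c = mG in F_2^8, then tally its weight.
  m = 000 → c = 00000000, weight = 0.
  m = 100 → c = 00010000, weight = 1.
  m = 010 → c = 10101101, weight = 5.
  m = 110 → c = 10111101, weight = 6.
  m = 001 → c = 10101111, weight = 6.
  m = 101 → c = 10111111, weight = 7.
  m = 011 → c = 00000010, weight = 1.
  m = 111 → c = 00010010, weight = 2.
Tally weights:
  weight 0: 1 codewords.
  weight 1: 2 codewords.
  weight 2: 1 codewords.
  weight 5: 1 codewords.
  weight 6: 2 codewords.
  weight 7: 1 codewords.
Minimum distance d = smallest w > 0 with A_w > 0 = 1.
Sanity: Σ A_w = 8 = 2^3 = 8 ✓.


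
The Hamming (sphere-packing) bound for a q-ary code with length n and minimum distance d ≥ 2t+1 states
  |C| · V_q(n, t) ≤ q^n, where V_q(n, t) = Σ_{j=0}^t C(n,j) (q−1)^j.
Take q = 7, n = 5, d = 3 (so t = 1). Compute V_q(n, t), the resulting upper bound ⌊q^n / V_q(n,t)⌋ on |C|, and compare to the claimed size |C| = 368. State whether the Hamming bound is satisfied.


V_q(n, t) = 31, q^n = 16807, Hamming bound = 542, |C| = 368 ≤ bound (satisfied).

Step 1: Compute V_q(n, t) = Σ_{j=0}^1 C(n, j) (q−1)^j.
  j = 0: C(5,0)·(6)^0 = 1·1 = 1.
  j = 1: C(5,1)·(6)^1 = 5·6 = 30.
  V_q(n, t) = 1 + 30 = 31.
Step 2: q^n = 7^5 = 16807.
Step 3: Hamming bound ⌊q^n / V_q(n,t)⌋ = ⌊16807/31⌋ = 542.
Step 4: Compare |C| = 368 to 542: satisfied.
The claimed |C| lies below the Hamming bound.


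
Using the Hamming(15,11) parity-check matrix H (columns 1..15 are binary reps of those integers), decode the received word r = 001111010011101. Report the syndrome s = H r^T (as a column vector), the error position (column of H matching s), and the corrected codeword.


s = (1, 0, 0, 1)^T, error position = 9, corrected codeword c = 001111011011101

Compute s = H r^T mod 2 one row at a time:
  s_1 = 1 + 0 + 0 + 1 + 1 + 1 + 0 + 1 = 5 ≡ 1 (mod 2).
  s_2 = 1 + 1 + 1 + 0 + 1 + 1 + 0 + 1 = 6 ≡ 0 (mod 2).
  s_3 = 0 + 1 + 1 + 0 + 0 + 1 + 0 + 1 = 4 ≡ 0 (mod 2).
  s_4 = 0 + 1 + 1 + 0 + 0 + 1 + 1 + 1 = 5 ≡ 1 (mod 2).
s = (1, 0, 0, 1)^T — this equals column 9 of H (binary 1001), so error is at position 9.
Correct: flip bit 9 of r = 001111010011101 to get c = 001111011011101.


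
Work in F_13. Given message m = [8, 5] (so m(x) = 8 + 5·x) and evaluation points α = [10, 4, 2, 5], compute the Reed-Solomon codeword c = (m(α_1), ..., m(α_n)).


c = [6, 2, 5, 7]

Message polynomial: m(x) = 8 + 5·x (mod 13).
For each evaluation point α_i, compute m(α_i) mod 13:
  α_1 = 10: Horner steps 5 → 6, so m(10) = 6.
  α_2 = 4: Horner steps 5 → 2, so m(4) = 2.
  α_3 = 2: Horner steps 5 → 5, so m(2) = 5.
  α_4 = 5: Horner steps 5 → 7, so m(5) = 7.
Codeword c = [6, 2, 5, 7] ∈ F_13^4.


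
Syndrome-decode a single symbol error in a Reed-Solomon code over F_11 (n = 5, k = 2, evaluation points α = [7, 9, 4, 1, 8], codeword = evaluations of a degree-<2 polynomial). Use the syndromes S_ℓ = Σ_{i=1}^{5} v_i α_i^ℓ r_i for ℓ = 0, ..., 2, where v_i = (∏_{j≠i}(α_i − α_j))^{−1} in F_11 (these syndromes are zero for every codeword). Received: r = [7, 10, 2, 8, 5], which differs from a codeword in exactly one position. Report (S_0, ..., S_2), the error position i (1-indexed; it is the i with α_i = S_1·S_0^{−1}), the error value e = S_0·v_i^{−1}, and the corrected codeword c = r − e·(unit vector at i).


S = (6, 10, 2), error at position 2, error magnitude e = 7, c = [7, 3, 2, 8, 5].

Step 1: column multipliers v_i = (∏_{j≠i}(α_i − α_j))^{−1} mod 11.
  i = 1 (α = 7): (7−9)(7−4)(7−1)(7−8) = (−2)·3·6·(−1) = 36 ≡ 3, so v_1 = 3^{−1} = 4 (mod 11).
  i = 2 (α = 9): (9−7)(9−4)(9−1)(9−8) = 2·5·8·1 = 80 ≡ 3, so v_2 = 3^{−1} = 4 (mod 11).
  i = 3 (α = 4): (4−7)(4−9)(4−1)(4−8) = (−3)·(−5)·3·(−4) = −180 ≡ 7, so v_3 = 7^{−1} = 8 (mod 11).
  i = 4 (α = 1): (1−7)(1−9)(1−4)(1−8) = (−6)·(−8)·(−3)·(−7) = 1008 ≡ 7, so v_4 = 7^{−1} = 8 (mod 11).
  i = 5 (α = 8): (8−7)(8−9)(8−4)(8−1) = 1·(−1)·4·7 = −28 ≡ 5, so v_5 = 5^{−1} = 9 (mod 11).
  v = [4, 4, 8, 8, 9].
Step 2: syndromes of r = [7, 10, 2, 8, 5] (all sums mod 11).
  S_0 = Σ v_i r_i = 4·7 + 4·10 + 8·2 + 8·8 + 9·5 = 193 ≡ 6.
  S_1 = Σ v_i α_i r_i = 4·7·7 + 4·9·10 + 8·4·2 + 8·1·8 + 9·8·5 = 1044 ≡ 10.
  α_i^2 mod 11 = [5, 4, 5, 1, 9].
  S_2 = Σ v_i α_i^2 r_i = 4·5·7 + 4·4·10 + 8·5·2 + 8·1·8 + 9·9·5 = 849 ≡ 2.
  S = (6, 10, 2) ≠ 0, so r is not a codeword (an error is present).
Step 3: locate the error. For a single error e at position i, S_ℓ = v_i·e·α_i^ℓ, so α_err = S_1/S_0.
  S_0^{−1} = 6^{−1} = 2 (mod 11), so α_err = 10·2 = 20 ≡ 9 = α_2. Error position i = 2.
  Consistency check: S_2/S_1 = 2·10 = 20 ≡ 9 = α_err ✓ (single-error assumption holds).
Step 4: error magnitude e = S_0/v_2 = S_0·∏_{j≠2}(α_2 − α_j) = 6·3 = 18 ≡ 7 (mod 11).
Step 5: correct position 2: c_2 = r_2 − e = 10 − 7 ≡ 3 (mod 11). Hence c = [7, 3, 2, 8, 5].
  Check: interpolating c through the α_i gives m(x) = 10 + 9·x (degree < 2) with m(α_i) = c_i for every i, so c is indeed a codeword.


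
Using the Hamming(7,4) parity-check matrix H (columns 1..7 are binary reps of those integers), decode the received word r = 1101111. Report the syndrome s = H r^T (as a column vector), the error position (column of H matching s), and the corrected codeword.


s = (0, 1, 1)^T, error position = 3, corrected codeword c = 1111111

Compute s = H r^T mod 2 one row at a time:
  s_1 = 1 + 1 + 1 + 1 = 4 ≡ 0 (mod 2).
  s_2 = 1 + 0 + 1 + 1 = 3 ≡ 1 (mod 2).
  s_3 = 1 + 0 + 1 + 1 = 3 ≡ 1 (mod 2).
s = (0, 1, 1)^T — this equals column 3 of H (binary 011), so error is at position 3.
Correct: flip bit 3 of r = 1101111 to get c = 1111111.


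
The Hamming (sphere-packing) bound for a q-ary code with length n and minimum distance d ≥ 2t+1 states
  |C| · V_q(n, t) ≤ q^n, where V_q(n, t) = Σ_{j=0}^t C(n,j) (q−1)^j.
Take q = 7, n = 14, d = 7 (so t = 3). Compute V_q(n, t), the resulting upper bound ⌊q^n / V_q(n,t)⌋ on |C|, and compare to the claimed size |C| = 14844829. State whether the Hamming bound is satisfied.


V_q(n, t) = 81985, q^n = 678223072849, Hamming bound = 8272526, |C| = 14844829 > bound (violated).

Step 1: Compute V_q(n, t) = Σ_{j=0}^3 C(n, j) (q−1)^j.
  j = 0: C(14,0)·(6)^0 = 1·1 = 1.
  j = 1: C(14,1)·(6)^1 = 14·6 = 84.
  j = 2: C(14,2)·(6)^2 = 91·36 = 3276.
  j = 3: C(14,3)·(6)^3 = 364·216 = 78624.
  V_q(n, t) = 1 + 84 + 3276 + 78624 = 81985.
Step 2: q^n = 7^14 = 678223072849.
Step 3: Hamming bound ⌊q^n / V_q(n,t)⌋ = ⌊678223072849/81985⌋ = 8272526.
Step 4: Compare |C| = 14844829 to 8272526: violated.
The claimed |C| lies above the Hamming bound, so no 7-ary code of length 14 with d ≥ 7 can have 14844829 codewords.


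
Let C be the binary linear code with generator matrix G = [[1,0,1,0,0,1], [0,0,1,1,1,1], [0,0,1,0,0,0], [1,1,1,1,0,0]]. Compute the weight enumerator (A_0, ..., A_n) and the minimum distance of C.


Weight distribution: A_0 = 1, A_1 = 1, A_2 = 2, A_3 = 6, A_4 = 5, A_5 = 1. Minimum distance d = 1.

Enumerate all 2^4 = 16 messages m ∈ F_2^4.
For each, compute codeword c = mG in F_2^6, then tally its weight.
  m = 0000 → c = 000000, weight = 0.
  m = 1000 → c = 101001, weight = 3.
  m = 0100 → c = 001111, weight = 4.
  m = 1100 → c = 100110, weight = 3.
  m = 0010 → c = 001000, weight = 1.
  m = 1010 → c = 100001, weight = 2.
  m = 0110 → c = 000111, weight = 3.
  m = 1110 → c = 101110, weight = 4.
  m = 0001 → c = 111100, weight = 4.
  m = 1001 → c = 010101, weight = 3.
  m = 0101 → c = 110011, weight = 4.
  m = 1101 → c = 011010, weight = 3.
  m = 0011 → c = 110100, weight = 3.
  m = 1011 → c = 011101, weight = 4.
  m = 0111 → c = 111011, weight = 5.
  m = 1111 → c = 010010, weight = 2.
Tally weights:
  weight 0: 1 codewords.
  weight 1: 1 codewords.
  weight 2: 2 codewords.
  weight 3: 6 codewords.
  weight 4: 5 codewords.
  weight 5: 1 codewords.
Minimum distance d = smallest w > 0 with A_w > 0 = 1.
Sanity: Σ A_w = 16 = 2^4 = 16 ✓.


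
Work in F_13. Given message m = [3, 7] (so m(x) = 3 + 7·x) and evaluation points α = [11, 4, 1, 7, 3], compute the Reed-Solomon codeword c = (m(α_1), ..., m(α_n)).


c = [2, 5, 10, 0, 11]

Message polynomial: m(x) = 3 + 7·x (mod 13).
For each evaluation point α_i, compute m(α_i) mod 13:
  α_1 = 11: Horner steps 7 → 2, so m(11) = 2.
  α_2 = 4: Horner steps 7 → 5, so m(4) = 5.
  α_3 = 1: Horner steps 7 → 10, so m(1) = 10.
  α_4 = 7: Horner steps 7 → 0, so m(7) = 0.
  α_5 = 3: Horner steps 7 → 11, so m(3) = 11.
Codeword c = [2, 5, 10, 0, 11] ∈ F_13^5.


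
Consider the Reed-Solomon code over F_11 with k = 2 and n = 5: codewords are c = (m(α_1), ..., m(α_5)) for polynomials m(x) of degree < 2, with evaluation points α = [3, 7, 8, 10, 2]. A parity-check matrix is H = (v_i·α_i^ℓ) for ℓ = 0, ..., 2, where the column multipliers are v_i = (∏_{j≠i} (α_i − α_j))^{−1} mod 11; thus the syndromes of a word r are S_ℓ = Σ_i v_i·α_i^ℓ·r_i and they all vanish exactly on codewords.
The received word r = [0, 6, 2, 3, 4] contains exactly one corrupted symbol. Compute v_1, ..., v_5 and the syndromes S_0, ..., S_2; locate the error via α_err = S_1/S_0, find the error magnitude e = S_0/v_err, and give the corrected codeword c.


S = (7, 4, 7), error at position 4, error magnitude e = 9, c = [0, 6, 2, 5, 4].

Step 1: column multipliers v_i = (∏_{j≠i}(α_i − α_j))^{−1} mod 11.
  i = 1 (α = 3): (3−7)(3−8)(3−10)(3−2) = (−4)·(−5)·(−7)·1 = −140 ≡ 3, so v_1 = 3^{−1} = 4 (mod 11).
  i = 2 (α = 7): (7−3)(7−8)(7−10)(7−2) = 4·(−1)·(−3)·5 = 60 ≡ 5, so v_2 = 5^{−1} = 9 (mod 11).
  i = 3 (α = 8): (8−3)(8−7)(8−10)(8−2) = 5·1·(−2)·6 = −60 ≡ 6, so v_3 = 6^{−1} = 2 (mod 11).
  i = 4 (α = 10): (10−3)(10−7)(10−8)(10−2) = 7·3·2·8 = 336 ≡ 6, so v_4 = 6^{−1} = 2 (mod 11).
  i = 5 (α = 2): (2−3)(2−7)(2−8)(2−10) = (−1)·(−5)·(−6)·(−8) = 240 ≡ 9, so v_5 = 9^{−1} = 5 (mod 11).
  v = [4, 9, 2, 2, 5].
Step 2: syndromes of r = [0, 6, 2, 3, 4] (all sums mod 11).
  S_0 = Σ v_i r_i = 4·0 + 9·6 + 2·2 + 2·3 + 5·4 = 84 ≡ 7.
  S_1 = Σ v_i α_i r_i = 4·3·0 + 9·7·6 + 2·8·2 + 2·10·3 + 5·2·4 = 510 ≡ 4.
  α_i^2 mod 11 = [9, 5, 9, 1, 4].
  S_2 = Σ v_i α_i^2 r_i = 4·9·0 + 9·5·6 + 2·9·2 + 2·1·3 + 5·4·4 = 392 ≡ 7.
  S = (7, 4, 7) ≠ 0, so r is not a codeword (an error is present).
Step 3: locate the error. For a single error e at position i, S_ℓ = v_i·e·α_i^ℓ, so α_err = S_1/S_0.
  S_0^{−1} = 7^{−1} = 8 (mod 11), so α_err = 4·8 = 32 ≡ 10 = α_4. Error position i = 4.
  Consistency check: S_2/S_1 = 7·3 = 21 ≡ 10 = α_err ✓ (single-error assumption holds).
Step 4: error magnitude e = S_0/v_4 = S_0·∏_{j≠4}(α_4 − α_j) = 7·6 = 42 ≡ 9 (mod 11).
Step 5: correct position 4: c_4 = r_4 − e = 3 − 9 ≡ 5 (mod 11). Hence c = [0, 6, 2, 5, 4].
  Check: interpolating c through the α_i gives m(x) = 1 + 7·x (degree < 2) with m(α_i) = c_i for every i, so c is indeed a codeword.


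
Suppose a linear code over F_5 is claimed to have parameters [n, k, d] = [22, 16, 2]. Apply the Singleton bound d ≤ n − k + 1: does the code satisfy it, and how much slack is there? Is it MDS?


Singleton RHS = n − k + 1 = 7, slack = 5, bound satisfied, not MDS.

Singleton bound: d ≤ n − k + 1.
Here n = 22, k = 16, so n − k + 1 = 7.
Given d = 2, check d ≤ 7: YES.
Slack = (n − k + 1) − d = 5.
The code is NOT MDS (slack = 5 > 0).
Description: the claimed parameters are [22, 16, 2]_5; such a code would be non-MDS.


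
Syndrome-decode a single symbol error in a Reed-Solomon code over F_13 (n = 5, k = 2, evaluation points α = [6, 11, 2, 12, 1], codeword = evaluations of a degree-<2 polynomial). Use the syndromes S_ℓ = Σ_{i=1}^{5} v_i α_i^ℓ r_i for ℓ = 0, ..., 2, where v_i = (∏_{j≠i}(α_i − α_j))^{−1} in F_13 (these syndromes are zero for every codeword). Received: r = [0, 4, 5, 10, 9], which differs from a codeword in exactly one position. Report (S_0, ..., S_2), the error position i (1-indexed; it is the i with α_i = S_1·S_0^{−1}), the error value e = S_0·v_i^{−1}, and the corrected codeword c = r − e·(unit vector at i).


S = (4, 8, 3), error at position 3, error magnitude e = 3, c = [0, 4, 2, 10, 9].

Step 1: column multipliers v_i = (∏_{j≠i}(α_i − α_j))^{−1} mod 13.
  i = 1 (α = 6): (6−11)(6−2)(6−12)(6−1) = (−5)·4·(−6)·5 = 600 ≡ 2, so v_1 = 2^{−1} = 7 (mod 13).
  i = 2 (α = 11): (11−6)(11−2)(11−12)(11−1) = 5·9·(−1)·10 = −450 ≡ 5, so v_2 = 5^{−1} = 8 (mod 13).
  i = 3 (α = 2): (2−6)(2−11)(2−12)(2−1) = (−4)·(−9)·(−10)·1 = −360 ≡ 4, so v_3 = 4^{−1} = 10 (mod 13).
  i = 4 (α = 12): (12−6)(12−11)(12−2)(12−1) = 6·1·10·11 = 660 ≡ 10, so v_4 = 10^{−1} = 4 (mod 13).
  i = 5 (α = 1): (1−6)(1−11)(1−2)(1−12) = (−5)·(−10)·(−1)·(−11) = 550 ≡ 4, so v_5 = 4^{−1} = 10 (mod 13).
  v = [7, 8, 10, 4, 10].
Step 2: syndromes of r = [0, 4, 5, 10, 9] (all sums mod 13).
  S_0 = Σ v_i r_i = 7·0 + 8·4 + 10·5 + 4·10 + 10·9 = 212 ≡ 4.
  S_1 = Σ v_i α_i r_i = 7·6·0 + 8·11·4 + 10·2·5 + 4·12·10 + 10·1·9 = 1022 ≡ 8.
  α_i^2 mod 13 = [10, 4, 4, 1, 1].
  S_2 = Σ v_i α_i^2 r_i = 7·10·0 + 8·4·4 + 10·4·5 + 4·1·10 + 10·1·9 = 458 ≡ 3.
  S = (4, 8, 3) ≠ 0, so r is not a codeword (an error is present).
Step 3: locate the error. For a single error e at position i, S_ℓ = v_i·e·α_i^ℓ, so α_err = S_1/S_0.
  S_0^{−1} = 4^{−1} = 10 (mod 13), so α_err = 8·10 = 80 ≡ 2 = α_3. Error position i = 3.
  Consistency check: S_2/S_1 = 3·5 = 15 ≡ 2 = α_err ✓ (single-error assumption holds).
Step 4: error magnitude e = S_0/v_3 = S_0·∏_{j≠3}(α_3 − α_j) = 4·4 = 16 ≡ 3 (mod 13).
Step 5: correct position 3: c_3 = r_3 − e = 5 − 3 ≡ 2 (mod 13). Hence c = [0, 4, 2, 10, 9].
  Check: interpolating c through the α_i gives m(x) = 3 + 6·x (degree < 2) with m(α_i) = c_i for every i, so c is indeed a codeword.


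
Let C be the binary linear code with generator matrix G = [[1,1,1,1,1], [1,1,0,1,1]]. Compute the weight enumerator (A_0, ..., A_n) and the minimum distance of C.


Weight distribution: A_0 = 1, A_1 = 1, A_4 = 1, A_5 = 1. Minimum distance d = 1.

Enumerate all 2^2 = 4 messages m ∈ F_2^2.
For each, compute codeword c = mG in F_2^5, then tally its weight.
  m = 00 → c = 00000, weight = 0.
  m = 10 → c = 11111, weight = 5.
  m = 01 → c = 11011, weight = 4.
  m = 11 → c = 00100, weight = 1.
Tally weights:
  weight 0: 1 codewords.
  weight 1: 1 codewords.
  weight 4: 1 codewords.
  weight 5: 1 codewords.
Minimum distance d = smallest w > 0 with A_w > 0 = 1.
Sanity: Σ A_w = 4 = 2^2 = 4 ✓.


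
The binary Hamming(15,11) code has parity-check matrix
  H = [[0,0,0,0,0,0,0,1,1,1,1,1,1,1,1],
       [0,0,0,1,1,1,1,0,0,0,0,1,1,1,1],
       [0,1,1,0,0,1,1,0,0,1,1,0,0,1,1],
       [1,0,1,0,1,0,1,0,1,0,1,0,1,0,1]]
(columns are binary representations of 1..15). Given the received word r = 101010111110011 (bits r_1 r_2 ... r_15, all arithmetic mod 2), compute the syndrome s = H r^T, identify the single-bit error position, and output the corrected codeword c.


s = (0, 0, 0, 1)^T, error position = 1, corrected codeword c = 001010111110011

Compute s = H r^T mod 2 one row at a time:
  s_1 = 1 + 1 + 1 + 1 + 0 + 0 + 1 + 1 = 6 ≡ 0 (mod 2).
  s_2 = 0 + 1 + 0 + 1 + 0 + 0 + 1 + 1 = 4 ≡ 0 (mod 2).
  s_3 = 0 + 1 + 0 + 1 + 1 + 1 + 1 + 1 = 6 ≡ 0 (mod 2).
  s_4 = 1 + 1 + 1 + 1 + 1 + 1 + 0 + 1 = 7 ≡ 1 (mod 2).
s = (0, 0, 0, 1)^T — this equals column 1 of H (binary 0001), so error is at position 1.
Correct: flip bit 1 of r = 101010111110011 to get c = 001010111110011.


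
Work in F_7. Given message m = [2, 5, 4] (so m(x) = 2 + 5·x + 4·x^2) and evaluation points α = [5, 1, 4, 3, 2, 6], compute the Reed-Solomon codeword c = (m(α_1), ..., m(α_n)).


c = [1, 4, 2, 4, 0, 1]

Message polynomial: m(x) = 2 + 5·x + 4·x^2 (mod 7).
For each evaluation point α_i, compute m(α_i) mod 7:
  α_1 = 5: Horner steps 4 → 4 → 1, so m(5) = 1.
  α_2 = 1: Horner steps 4 → 2 → 4, so m(1) = 4.
  α_3 = 4: Horner steps 4 → 0 → 2, so m(4) = 2.
  α_4 = 3: Horner steps 4 → 3 → 4, so m(3) = 4.
  α_5 = 2: Horner steps 4 → 6 → 0, so m(2) = 0.
  α_6 = 6: Horner steps 4 → 1 → 1, so m(6) = 1.
Codeword c = [1, 4, 2, 4, 0, 1] ∈ F_7^6.


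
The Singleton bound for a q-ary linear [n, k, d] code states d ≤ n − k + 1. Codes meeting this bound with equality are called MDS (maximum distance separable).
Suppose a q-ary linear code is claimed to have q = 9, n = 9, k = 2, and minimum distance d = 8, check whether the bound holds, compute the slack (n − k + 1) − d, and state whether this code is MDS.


Singleton RHS = n − k + 1 = 8, slack = 0, bound satisfied, MDS.

Singleton bound: d ≤ n − k + 1.
Here n = 9, k = 2, so n − k + 1 = 8.
Given d = 8, check d ≤ 8: YES.
Slack = (n − k + 1) − d = 0.
The code is MDS (slack = 0).
Description: the claimed parameters are [9, 2, 8]_9; such a code would be MDS (meets Singleton bound).


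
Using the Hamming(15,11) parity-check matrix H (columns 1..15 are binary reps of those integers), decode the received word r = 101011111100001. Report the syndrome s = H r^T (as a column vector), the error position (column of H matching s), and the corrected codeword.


s = (0, 0, 1, 0)^T, error position = 2, corrected codeword c = 111011111100001

Compute s = H r^T mod 2 one row at a time:
  s_1 = 1 + 1 + 1 + 0 + 0 + 0 + 0 + 1 = 4 ≡ 0 (mod 2).
  s_2 = 0 + 1 + 1 + 1 + 0 + 0 + 0 + 1 = 4 ≡ 0 (mod 2).
  s_3 = 0 + 1 + 1 + 1 + 1 + 0 + 0 + 1 = 5 ≡ 1 (mod 2).
  s_4 = 1 + 1 + 1 + 1 + 1 + 0 + 0 + 1 = 6 ≡ 0 (mod 2).
s = (0, 0, 1, 0)^T — this equals column 2 of H (binary 0010), so error is at position 2.
Correct: flip bit 2 of r = 101011111100001 to get c = 111011111100001.
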